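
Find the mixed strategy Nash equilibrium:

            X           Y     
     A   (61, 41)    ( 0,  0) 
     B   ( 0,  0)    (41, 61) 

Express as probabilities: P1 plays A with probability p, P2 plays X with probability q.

p = 0.598, q = 0.402

Work:
Find probabilities that make opponent indifferent:
P2 chooses q to make P1 indifferent between A and B
P1 chooses p to make P2 indifferent between X and Y
Mixed NE: P1 plays (A: 0.598, B: 0.402), P2 plays (X: 0.402, Y: 0.598)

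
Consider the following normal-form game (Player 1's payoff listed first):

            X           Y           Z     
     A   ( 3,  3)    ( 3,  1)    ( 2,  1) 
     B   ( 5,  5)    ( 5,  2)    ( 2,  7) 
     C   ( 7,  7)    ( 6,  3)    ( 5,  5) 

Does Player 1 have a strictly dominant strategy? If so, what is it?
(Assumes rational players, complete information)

Yes, Player 1's strictly dominant strategy is C

Work:
A strategy strictly dominates another if it gives a strictly higher payoff against every opponent action. Compare each pair of P1's strategies column-by-column:
  A vs B: [3 vs 5, 3 vs 5, 2 vs 2] → A does not strictly dominate B (column X: 3 ≤ 5)
  A vs C: [3 vs 7, 3 vs 6, 2 vs 5] → A does not strictly dominate C (column X: 3 ≤ 7)
  B vs A: [5 vs 3, 5 vs 3, 2 vs 2] → B does not strictly dominate A (column Z: 2 ≤ 2)
  B vs C: [5 vs 7, 5 vs 6, 2 vs 5] → B does not strictly dominate C (column X: 5 ≤ 7)
  C vs A: [7 vs 3, 6 vs 3, 5 vs 2] → C strictly dominates A
  C vs B: [7 vs 5, 6 vs 5, 5 vs 2] → C strictly dominates B
C strictly dominates every other strategy → strictly dominant.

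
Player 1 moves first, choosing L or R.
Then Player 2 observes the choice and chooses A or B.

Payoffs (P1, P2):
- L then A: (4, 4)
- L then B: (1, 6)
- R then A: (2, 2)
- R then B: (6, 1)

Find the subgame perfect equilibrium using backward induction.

P1 plays R, P2 plays B after L and A after R; Payoff (2, 2)

Work:
Backward induction:
After L: P2 chooses B → P1 gets 1
After R: P2 chooses A → P1 gets 2
P1 chooses R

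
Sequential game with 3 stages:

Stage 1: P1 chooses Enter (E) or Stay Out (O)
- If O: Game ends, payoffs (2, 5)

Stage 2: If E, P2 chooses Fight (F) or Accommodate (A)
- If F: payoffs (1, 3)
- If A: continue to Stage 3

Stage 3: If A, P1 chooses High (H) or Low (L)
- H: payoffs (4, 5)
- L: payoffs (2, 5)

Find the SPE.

SPE: (E, A, H); Outcome (4, 5)

Work:
Stage 3: P1 chooses H (4 vs 2)
Stage 2: P2: F->3, A->5 (anticipating H). Choose A
Stage 1: P1: O->2, E->4 (anticipating A, H). Choose E
SPE path: E -> A -> H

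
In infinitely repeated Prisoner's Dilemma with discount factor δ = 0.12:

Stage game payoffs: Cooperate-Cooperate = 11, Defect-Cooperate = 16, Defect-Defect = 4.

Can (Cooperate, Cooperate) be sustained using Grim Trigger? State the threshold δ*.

δ* = 0.4167; since δ = 0.12 < 0.4167, cooperation cannot be sustained

Work:
For Grim Trigger:
Cooperate forever: 11/(1-δ)
Defect then punished: 16 + 4·δ/(1-δ)
Need: 11/(1-δ) ≥ 16 + 4·δ/(1-δ)
Solving: δ ≥ (T-R)/(T-P) = (16-11)/(16-4) = 0.4167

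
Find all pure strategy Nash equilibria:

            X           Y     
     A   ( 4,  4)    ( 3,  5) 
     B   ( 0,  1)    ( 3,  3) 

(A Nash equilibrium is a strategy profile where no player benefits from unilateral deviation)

Nash equilibrium: (A, Y), (B, Y)

Work:
Best responses:
  P1 vs X: payoffs [4, 0] → best response A (payoff 4)
  P1 vs Y: payoffs [3, 3] → best response A/B (payoff 3)
  P2 vs A: payoffs [4, 5] → best response Y (payoff 5)
  P2 vs B: payoffs [1, 3] → best response Y (payoff 3)
Mutual best responses: (A,Y), (B,Y) → Nash equilibria.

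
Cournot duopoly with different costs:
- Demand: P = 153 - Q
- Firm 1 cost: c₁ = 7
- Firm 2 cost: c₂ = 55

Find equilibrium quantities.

q₁* = 64.67, q₂* = 16.67

Work:
Reaction: q₁ = (153 - 7 - q₂)/2
Reaction: q₂ = (153 - 55 - q₁)/2
Solve simultaneously:
q₁* = (153 - 2×7 + 55)/3 = 64.67
q₂* = (153 - 2×55 + 7)/3 = 16.67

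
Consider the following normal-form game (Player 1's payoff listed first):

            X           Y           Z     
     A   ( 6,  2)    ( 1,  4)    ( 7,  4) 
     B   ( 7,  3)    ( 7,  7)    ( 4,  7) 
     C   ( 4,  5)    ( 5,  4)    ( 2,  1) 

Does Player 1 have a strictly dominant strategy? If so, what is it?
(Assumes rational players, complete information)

No strictly dominant strategy exists for Player 1

Work:
A strategy strictly dominates another if it gives a strictly higher payoff against every opponent action. Compare each pair of P1's strategies column-by-column:
  A vs B: [6 vs 7, 1 vs 7, 7 vs 4] → A does not strictly dominate B (column X: 6 ≤ 7)
  A vs C: [6 vs 4, 1 vs 5, 7 vs 2] → A does not strictly dominate C (column Y: 1 ≤ 5)
  B vs A: [7 vs 6, 7 vs 1, 4 vs 7] → B does not strictly dominate A (column Z: 4 ≤ 7)
  B vs C: [7 vs 4, 7 vs 5, 4 vs 2] → B strictly dominates C
  C vs A: [4 vs 6, 5 vs 1, 2 vs 7] → C does not strictly dominate A (column X: 4 ≤ 6)
  C vs B: [4 vs 7, 5 vs 7, 2 vs 4] → C does not strictly dominate B (column X: 4 ≤ 7)
No single strategy strictly dominates all others → no strictly dominant strategy.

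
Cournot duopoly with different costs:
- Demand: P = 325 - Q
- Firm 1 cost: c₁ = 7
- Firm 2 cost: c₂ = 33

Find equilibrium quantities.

q₁* = 114.67, q₂* = 88.67

Work:
Reaction: q₁ = (325 - 7 - q₂)/2
Reaction: q₂ = (325 - 33 - q₁)/2
Solve simultaneously:
q₁* = (325 - 2×7 + 33)/3 = 114.67
q₂* = (325 - 2×33 + 7)/3 = 88.67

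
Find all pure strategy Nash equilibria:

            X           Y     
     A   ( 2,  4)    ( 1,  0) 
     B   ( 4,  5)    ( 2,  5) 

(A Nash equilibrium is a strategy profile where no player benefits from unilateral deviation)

Nash equilibrium: (B, X), (B, Y)

Work:
Best responses:
  P1 vs X: payoffs [2, 4] → best response B (payoff 4)
  P1 vs Y: payoffs [1, 2] → best response B (payoff 2)
  P2 vs A: payoffs [4, 0] → best response X (payoff 4)
  P2 vs B: payoffs [5, 5] → best response X/Y (payoff 5)
Mutual best responses: (B,X), (B,Y) → Nash equilibria.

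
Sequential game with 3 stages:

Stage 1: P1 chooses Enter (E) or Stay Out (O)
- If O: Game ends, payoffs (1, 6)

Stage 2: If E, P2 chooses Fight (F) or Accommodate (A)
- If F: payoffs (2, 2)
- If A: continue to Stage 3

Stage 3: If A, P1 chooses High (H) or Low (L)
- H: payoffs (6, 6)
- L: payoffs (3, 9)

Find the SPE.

SPE: (E, A, H); Outcome (6, 6)

Work:
Stage 3: P1 chooses H (6 vs 3)
Stage 2: P2: F->2, A->6 (anticipating H). Choose A
Stage 1: P1: O->1, E->6 (anticipating A, H). Choose E
SPE path: E -> A -> H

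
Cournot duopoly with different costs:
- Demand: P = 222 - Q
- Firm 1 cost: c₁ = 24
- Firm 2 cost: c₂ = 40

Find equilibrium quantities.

q₁* = 71.33, q₂* = 55.33

Work:
Reaction: q₁ = (222 - 24 - q₂)/2
Reaction: q₂ = (222 - 40 - q₁)/2
Solve simultaneously:
q₁* = (222 - 2×24 + 40)/3 = 71.33
q₂* = (222 - 2×40 + 24)/3 = 55.33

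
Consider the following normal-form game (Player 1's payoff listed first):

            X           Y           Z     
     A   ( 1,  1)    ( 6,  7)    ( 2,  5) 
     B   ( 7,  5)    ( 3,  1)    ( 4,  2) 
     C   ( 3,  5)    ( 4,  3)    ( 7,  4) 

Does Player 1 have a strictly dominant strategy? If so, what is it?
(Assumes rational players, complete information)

No strictly dominant strategy exists for Player 1

Work:
A strategy strictly dominates another if it gives a strictly higher payoff against every opponent action. Compare each pair of P1's strategies column-by-column:
  A vs B: [1 vs 7, 6 vs 3, 2 vs 4] → A does not strictly dominate B (column X: 1 ≤ 7)
  A vs C: [1 vs 3, 6 vs 4, 2 vs 7] → A does not strictly dominate C (column X: 1 ≤ 3)
  B vs A: [7 vs 1, 3 vs 6, 4 vs 2] → B does not strictly dominate A (column Y: 3 ≤ 6)
  B vs C: [7 vs 3, 3 vs 4, 4 vs 7] → B does not strictly dominate C (column Y: 3 ≤ 4)
  C vs A: [3 vs 1, 4 vs 6, 7 vs 2] → C does not strictly dominate A (column Y: 4 ≤ 6)
  C vs B: [3 vs 7, 4 vs 3, 7 vs 4] → C does not strictly dominate B (column X: 3 ≤ 7)
No single strategy strictly dominates all others → no strictly dominant strategy.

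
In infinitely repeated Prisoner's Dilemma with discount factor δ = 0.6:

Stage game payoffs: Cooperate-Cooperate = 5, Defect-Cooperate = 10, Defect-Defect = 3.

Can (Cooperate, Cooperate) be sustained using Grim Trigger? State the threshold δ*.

δ* = 0.7143; since δ = 0.6 < 0.7143, cooperation cannot be sustained

Work:
For Grim Trigger:
Cooperate forever: 5/(1-δ)
Defect then punished: 10 + 3·δ/(1-δ)
Need: 5/(1-δ) ≥ 10 + 3·δ/(1-δ)
Solving: δ ≥ (T-R)/(T-P) = (10-5)/(10-3) = 0.7143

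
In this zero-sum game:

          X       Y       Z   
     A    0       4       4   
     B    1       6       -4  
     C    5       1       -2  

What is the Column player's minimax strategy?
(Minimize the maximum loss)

Column should play Z, value = 4

Work:
Column player minimizes Row's maximum payoff:
Column X: max payoff to Row = 5
Column Y: max payoff to Row = 6
Column Z: max payoff to Row = 4
Minimum is 4, achieved by column Z.
Minimax strategy: Z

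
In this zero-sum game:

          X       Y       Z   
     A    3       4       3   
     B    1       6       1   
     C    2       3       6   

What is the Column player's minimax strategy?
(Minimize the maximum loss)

Column should play X, value = 3

Work:
Column player minimizes Row's maximum payoff:
Column X: max payoff to Row = 3
Column Y: max payoff to Row = 6
Column Z: max payoff to Row = 6
Minimum is 3, achieved by column X.
Minimax strategy: X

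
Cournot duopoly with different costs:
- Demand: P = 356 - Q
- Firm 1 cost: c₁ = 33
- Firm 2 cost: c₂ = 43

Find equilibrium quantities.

q₁* = 111.0, q₂* = 101.0

Work:
Reaction: q₁ = (356 - 33 - q₂)/2
Reaction: q₂ = (356 - 43 - q₁)/2
Solve simultaneously:
q₁* = (356 - 2×33 + 43)/3 = 111.0
q₂* = (356 - 2×43 + 33)/3 = 101.0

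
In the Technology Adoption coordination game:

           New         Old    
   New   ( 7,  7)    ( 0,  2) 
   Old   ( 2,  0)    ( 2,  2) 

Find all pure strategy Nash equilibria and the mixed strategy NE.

Pure NE: (New, New) and (Old, Old); Mixed NE: p = 0.2857, q = 0.2857

Work:
Check pure NE:
(New, New): (7, 7) - no unilateral deviation beneficial
(Old, Old): (2, 2) - no unilateral deviation beneficial
Mixed NE: P1 plays New with p = 0.2857, P2 plays New with q = 0.2857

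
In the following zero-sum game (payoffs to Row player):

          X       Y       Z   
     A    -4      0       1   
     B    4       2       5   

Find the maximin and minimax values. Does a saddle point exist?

Maximin = 2, Minimax = 2, Saddle: True

Work:
Row minimums: [-4, 2] → maximin = 2
Column maximums: [4, 2, 5] → minimax = 2
Saddle point exists! Game value = 2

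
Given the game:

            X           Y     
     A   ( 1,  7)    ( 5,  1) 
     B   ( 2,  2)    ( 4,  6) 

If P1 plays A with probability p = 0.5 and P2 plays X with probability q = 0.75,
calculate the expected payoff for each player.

E[P1] = 2.25, E[P2] = 4.25

Work:
E[P1] = p·q·π₁(A,X) + p·(1-q)·π₁(A,Y) + (1-p)·q·π₁(B,X) + (1-p)·(1-q)·π₁(B,Y)
= 0.5·0.75·1 + 0.5·0.25·5 + 0.5·0.75·2 + 0.5·0.25·4
= 2.25

E[P2] = 4.25 (similar calculation)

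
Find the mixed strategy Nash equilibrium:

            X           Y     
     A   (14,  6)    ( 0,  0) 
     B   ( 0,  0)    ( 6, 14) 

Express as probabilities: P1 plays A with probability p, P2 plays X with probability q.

p = 0.7, q = 0.3

Work:
Find probabilities that make opponent indifferent:
P2 chooses q to make P1 indifferent between A and B
P1 chooses p to make P2 indifferent between X and Y
Mixed NE: P1 plays (A: 0.7, B: 0.3), P2 plays (X: 0.3, Y: 0.7)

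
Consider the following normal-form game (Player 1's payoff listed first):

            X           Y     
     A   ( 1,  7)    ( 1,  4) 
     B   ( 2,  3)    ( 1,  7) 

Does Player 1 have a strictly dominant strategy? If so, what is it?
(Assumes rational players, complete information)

No strictly dominant strategy exists for Player 1

Work:
A strategy strictly dominates another if it gives a strictly higher payoff against every opponent action. Compare each pair of P1's strategies column-by-column:
  A vs B: [1 vs 2, 1 vs 1] → A does not strictly dominate B (column X: 1 ≤ 2)
  B vs A: [2 vs 1, 1 vs 1] → B does not strictly dominate A (column Y: 1 ≤ 1)
No single strategy strictly dominates all others → no strictly dominant strategy.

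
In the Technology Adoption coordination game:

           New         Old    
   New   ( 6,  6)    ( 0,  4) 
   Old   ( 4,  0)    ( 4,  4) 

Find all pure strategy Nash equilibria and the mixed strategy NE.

Pure NE: (New, New) and (Old, Old); Mixed NE: p = 0.6667, q = 0.6667

Work:
Check pure NE:
(New, New): (6, 6) - no unilateral deviation beneficial
(Old, Old): (4, 4) - no unilateral deviation beneficial
Mixed NE: P1 plays New with p = 0.6667, P2 plays New with q = 0.6667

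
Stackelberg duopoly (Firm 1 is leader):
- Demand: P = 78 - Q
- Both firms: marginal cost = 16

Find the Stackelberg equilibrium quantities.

q₁* (leader) = 31.0, q₂* (follower) = 15.5

Work:
Follower's reaction: q₂ = (a - c - q₁)/2
Leader substitutes: π₁ = q₁·(a - q₁ - (a-c-q₁)/2 - c)
FOC: q₁* = (78 - 16)/2 = 31.00
Then: q₂* = (78 - 16 - 31.0)/2 = 15.50
Leader has first-mover advantage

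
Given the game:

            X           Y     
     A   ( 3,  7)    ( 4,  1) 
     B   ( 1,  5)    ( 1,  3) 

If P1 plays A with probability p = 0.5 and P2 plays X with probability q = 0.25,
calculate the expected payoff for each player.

E[P1] = 2.375, E[P2] = 3.0

Work:
E[P1] = p·q·π₁(A,X) + p·(1-q)·π₁(A,Y) + (1-p)·q·π₁(B,X) + (1-p)·(1-q)·π₁(B,Y)
= 0.5·0.25·3 + 0.5·0.75·4 + 0.5·0.25·1 + 0.5·0.75·1
= 2.375

E[P2] = 3.0 (similar calculation)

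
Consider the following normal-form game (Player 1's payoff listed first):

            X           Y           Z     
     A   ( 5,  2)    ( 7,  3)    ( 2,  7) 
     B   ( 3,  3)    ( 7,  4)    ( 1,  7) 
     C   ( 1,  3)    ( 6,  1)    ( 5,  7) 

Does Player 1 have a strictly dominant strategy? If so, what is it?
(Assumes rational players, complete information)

No strictly dominant strategy exists for Player 1

Work:
A strategy strictly dominates another if it gives a strictly higher payoff against every opponent action. Compare each pair of P1's strategies column-by-column:
  A vs B: [5 vs 3, 7 vs 7, 2 vs 1] → A does not strictly dominate B (column Y: 7 ≤ 7)
  A vs C: [5 vs 1, 7 vs 6, 2 vs 5] → A does not strictly dominate C (column Z: 2 ≤ 5)
  B vs A: [3 vs 5, 7 vs 7, 1 vs 2] → B does not strictly dominate A (column X: 3 ≤ 5)
  B vs C: [3 vs 1, 7 vs 6, 1 vs 5] → B does not strictly dominate C (column Z: 1 ≤ 5)
  C vs A: [1 vs 5, 6 vs 7, 5 vs 2] → C does not strictly dominate A (column X: 1 ≤ 5)
  C vs B: [1 vs 3, 6 vs 7, 5 vs 1] → C does not strictly dominate B (column X: 1 ≤ 3)
No single strategy strictly dominates all others → no strictly dominant strategy.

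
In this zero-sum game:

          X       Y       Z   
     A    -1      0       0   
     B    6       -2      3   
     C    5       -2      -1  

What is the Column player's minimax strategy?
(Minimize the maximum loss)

Column should play Y, value = 0

Work:
Column player minimizes Row's maximum payoff:
Column X: max payoff to Row = 6
Column Y: max payoff to Row = 0
Column Z: max payoff to Row = 3
Minimum is 0, achieved by column Y.
Minimax strategy: Y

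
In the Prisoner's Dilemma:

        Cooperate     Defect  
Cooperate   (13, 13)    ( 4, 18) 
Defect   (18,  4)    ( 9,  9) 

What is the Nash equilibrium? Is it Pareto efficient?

(Defect, Defect) is NE; not Pareto efficient

Work:
Defect dominates Cooperate for both players:
If P2 cooperates: Defect (18) > Cooperate (13)
If P2 defects: Defect (9) > Cooperate (4)
NE: (Defect, Defect) with payoff (9, 9)
But (Cooperate, Cooperate) = (13, 13) Pareto dominates (9, 9)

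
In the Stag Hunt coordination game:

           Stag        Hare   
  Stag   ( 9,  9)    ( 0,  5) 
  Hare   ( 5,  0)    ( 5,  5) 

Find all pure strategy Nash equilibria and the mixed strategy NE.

Pure NE: (Stag, Stag) and (Hare, Hare); Mixed NE: p = 0.5556, q = 0.5556

Work:
Check pure NE:
(Stag, Stag): (9, 9) - no unilateral deviation beneficial
(Hare, Hare): (5, 5) - no unilateral deviation beneficial
Mixed NE: P1 plays Stag with p = 0.5556, P2 plays Stag with q = 0.5556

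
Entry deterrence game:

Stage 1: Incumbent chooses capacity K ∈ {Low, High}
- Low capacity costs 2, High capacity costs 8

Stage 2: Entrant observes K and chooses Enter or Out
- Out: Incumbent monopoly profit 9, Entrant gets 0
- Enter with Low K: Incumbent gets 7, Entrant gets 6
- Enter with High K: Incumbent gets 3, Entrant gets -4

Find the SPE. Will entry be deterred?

SPE: (Low, Enter|Low, Out|High); Entry not deterred. Incumbent net profit = 5, Entrant gets 6

Work:
After Low K: Entrant enters (6 > 0)
After High K: Entrant stays out (-4 < 0)
Incumbent: Low → 7−2=5, High → 9−8=1
Incumbent chooses Low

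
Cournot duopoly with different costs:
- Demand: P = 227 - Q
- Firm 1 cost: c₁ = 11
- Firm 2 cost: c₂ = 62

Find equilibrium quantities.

q₁* = 89.0, q₂* = 38.0

Work:
Reaction: q₁ = (227 - 11 - q₂)/2
Reaction: q₂ = (227 - 62 - q₁)/2
Solve simultaneously:
q₁* = (227 - 2×11 + 62)/3 = 89.0
q₂* = (227 - 2×62 + 11)/3 = 38.0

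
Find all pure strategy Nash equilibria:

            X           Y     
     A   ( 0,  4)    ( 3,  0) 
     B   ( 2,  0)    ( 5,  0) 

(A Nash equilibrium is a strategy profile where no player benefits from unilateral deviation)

Nash equilibrium: (B, X), (B, Y)

Work:
Best responses:
  P1 vs X: payoffs [0, 2] → best response B (payoff 2)
  P1 vs Y: payoffs [3, 5] → best response B (payoff 5)
  P2 vs A: payoffs [4, 0] → best response X (payoff 4)
  P2 vs B: payoffs [0, 0] → best response X/Y (payoff 0)
Mutual best responses: (B,X), (B,Y) → Nash equilibria.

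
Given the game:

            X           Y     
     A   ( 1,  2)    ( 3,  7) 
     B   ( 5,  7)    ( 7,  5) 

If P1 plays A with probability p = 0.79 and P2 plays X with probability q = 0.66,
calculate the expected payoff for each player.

E[P1] = 2.52, E[P2] = 4.2502

Work:
E[P1] = p·q·π₁(A,X) + p·(1-q)·π₁(A,Y) + (1-p)·q·π₁(B,X) + (1-p)·(1-q)·π₁(B,Y)
= 0.79·0.66·1 + 0.79·0.34·3 + 0.21·0.66·5 + 0.21·0.34·7
= 2.52

E[P2] = 4.2502 (similar calculation)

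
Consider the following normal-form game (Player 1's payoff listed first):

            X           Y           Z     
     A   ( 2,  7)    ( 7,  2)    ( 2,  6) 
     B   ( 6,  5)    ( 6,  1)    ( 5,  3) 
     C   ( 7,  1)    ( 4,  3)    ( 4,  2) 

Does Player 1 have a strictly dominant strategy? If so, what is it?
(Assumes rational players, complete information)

No strictly dominant strategy exists for Player 1

Work:
A strategy strictly dominates another if it gives a strictly higher payoff against every opponent action. Compare each pair of P1's strategies column-by-column:
  A vs B: [2 vs 6, 7 vs 6, 2 vs 5] → A does not strictly dominate B (column X: 2 ≤ 6)
  A vs C: [2 vs 7, 7 vs 4, 2 vs 4] → A does not strictly dominate C (column X: 2 ≤ 7)
  B vs A: [6 vs 2, 6 vs 7, 5 vs 2] → B does not strictly dominate A (column Y: 6 ≤ 7)
  B vs C: [6 vs 7, 6 vs 4, 5 vs 4] → B does not strictly dominate C (column X: 6 ≤ 7)
  C vs A: [7 vs 2, 4 vs 7, 4 vs 2] → C does not strictly dominate A (column Y: 4 ≤ 7)
  C vs B: [7 vs 6, 4 vs 6, 4 vs 5] → C does not strictly dominate B (column Y: 4 ≤ 6)
No single strategy strictly dominates all others → no strictly dominant strategy.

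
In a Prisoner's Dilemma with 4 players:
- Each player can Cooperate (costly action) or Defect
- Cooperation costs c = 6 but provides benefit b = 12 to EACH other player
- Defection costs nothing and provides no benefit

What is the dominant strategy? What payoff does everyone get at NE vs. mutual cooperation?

Dominant: Defect; NE payoff = 0; Coop payoff = 30

Work:
Defect dominates (saves cost c = 6, benefit to others is external)
NE: All defect → everyone gets 0
If all cooperate: each receives (3)×12 - 6 = 30
Social dilemma: 30 > 0 but NE gives 0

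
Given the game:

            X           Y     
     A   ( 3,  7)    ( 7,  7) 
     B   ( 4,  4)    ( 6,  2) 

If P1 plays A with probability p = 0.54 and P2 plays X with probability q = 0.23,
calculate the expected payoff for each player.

E[P1] = 5.8316, E[P2] = 4.9116

Work:
E[P1] = p·q·π₁(A,X) + p·(1-q)·π₁(A,Y) + (1-p)·q·π₁(B,X) + (1-p)·(1-q)·π₁(B,Y)
= 0.54·0.23·3 + 0.54·0.77·7 + 0.46·0.23·4 + 0.46·0.77·6
= 5.8316

E[P2] = 4.9116 (similar calculation)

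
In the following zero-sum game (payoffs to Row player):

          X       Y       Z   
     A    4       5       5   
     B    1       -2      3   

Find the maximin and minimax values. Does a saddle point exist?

Maximin = 4, Minimax = 4, Saddle: True

Work:
Row minimums: [4, -2] → maximin = 4
Column maximums: [4, 5, 5] → minimax = 4
Saddle point exists! Game value = 4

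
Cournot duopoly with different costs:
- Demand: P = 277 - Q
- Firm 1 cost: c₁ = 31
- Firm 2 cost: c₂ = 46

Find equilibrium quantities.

q₁* = 87.0, q₂* = 72.0

Work:
Reaction: q₁ = (277 - 31 - q₂)/2
Reaction: q₂ = (277 - 46 - q₁)/2
Solve simultaneously:
q₁* = (277 - 2×31 + 46)/3 = 87.0
q₂* = (277 - 2×46 + 31)/3 = 72.0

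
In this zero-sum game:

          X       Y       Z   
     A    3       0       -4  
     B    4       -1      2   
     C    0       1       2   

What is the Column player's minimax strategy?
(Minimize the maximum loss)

Column should play Y, value = 1

Work:
Column player minimizes Row's maximum payoff:
Column X: max payoff to Row = 4
Column Y: max payoff to Row = 1
Column Z: max payoff to Row = 2
Minimum is 1, achieved by column Y.
Minimax strategy: Y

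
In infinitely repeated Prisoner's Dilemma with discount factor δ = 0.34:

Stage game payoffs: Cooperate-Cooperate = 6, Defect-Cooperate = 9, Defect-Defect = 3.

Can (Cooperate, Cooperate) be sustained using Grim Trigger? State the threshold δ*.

δ* = 0.5; since δ = 0.34 < 0.5, cooperation cannot be sustained

Work:
For Grim Trigger:
Cooperate forever: 6/(1-δ)
Defect then punished: 9 + 3·δ/(1-δ)
Need: 6/(1-δ) ≥ 9 + 3·δ/(1-δ)
Solving: δ ≥ (T-R)/(T-P) = (9-6)/(9-3) = 0.5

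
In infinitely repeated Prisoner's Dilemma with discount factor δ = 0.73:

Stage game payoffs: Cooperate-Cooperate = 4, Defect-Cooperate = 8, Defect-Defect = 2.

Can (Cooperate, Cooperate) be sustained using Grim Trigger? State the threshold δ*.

δ* = 0.6667; since δ = 0.73 ≥ 0.6667, cooperation can be sustained

Work:
For Grim Trigger:
Cooperate forever: 4/(1-δ)
Defect then punished: 8 + 2·δ/(1-δ)
Need: 4/(1-δ) ≥ 8 + 2·δ/(1-δ)
Solving: δ ≥ (T-R)/(T-P) = (8-4)/(8-2) = 0.6667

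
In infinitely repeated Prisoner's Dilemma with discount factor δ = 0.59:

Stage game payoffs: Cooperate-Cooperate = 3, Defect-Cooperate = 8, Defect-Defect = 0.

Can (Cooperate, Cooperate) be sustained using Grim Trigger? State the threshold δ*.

δ* = 0.625; since δ = 0.59 < 0.625, cooperation cannot be sustained

Work:
For Grim Trigger:
Cooperate forever: 3/(1-δ)
Defect then punished: 8 + 0·δ/(1-δ)
Need: 3/(1-δ) ≥ 8 + 0·δ/(1-δ)
Solving: δ ≥ (T-R)/(T-P) = (8-3)/(8-0) = 0.625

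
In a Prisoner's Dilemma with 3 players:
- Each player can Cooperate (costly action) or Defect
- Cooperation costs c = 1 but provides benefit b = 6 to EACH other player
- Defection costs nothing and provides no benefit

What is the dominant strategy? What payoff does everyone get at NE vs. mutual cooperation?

Dominant: Defect; NE payoff = 0; Coop payoff = 11

Work:
Defect dominates (saves cost c = 1, benefit to others is external)
NE: All defect → everyone gets 0
If all cooperate: each receives (2)×6 - 1 = 11
Social dilemma: 11 > 0 but NE gives 0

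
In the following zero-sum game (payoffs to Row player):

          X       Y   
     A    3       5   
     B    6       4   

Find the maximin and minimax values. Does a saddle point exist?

Maximin = 4, Minimax = 5, Saddle: False

Work:
Row minimums: [3, 4] → maximin = 4
Column maximums: [6, 5] → minimax = 5
No saddle point (maximin ≠ minimax). Mixed strategy needed.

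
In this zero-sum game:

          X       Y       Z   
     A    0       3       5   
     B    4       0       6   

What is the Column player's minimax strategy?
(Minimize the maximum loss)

Column should play Y, value = 3

Work:
Column player minimizes Row's maximum payoff:
Column X: max payoff to Row = 4
Column Y: max payoff to Row = 3
Column Z: max payoff to Row = 6
Minimum is 3, achieved by column Y.
Minimax strategy: Y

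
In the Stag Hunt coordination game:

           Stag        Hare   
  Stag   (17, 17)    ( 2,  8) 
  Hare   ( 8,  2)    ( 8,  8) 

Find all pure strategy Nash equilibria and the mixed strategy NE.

Pure NE: (Stag, Stag) and (Hare, Hare); Mixed NE: p = 0.4, q = 0.4

Work:
Check pure NE:
(Stag, Stag): (17, 17) - no unilateral deviation beneficial
(Hare, Hare): (8, 8) - no unilateral deviation beneficial
Mixed NE: P1 plays Stag with p = 0.4, P2 plays Stag with q = 0.4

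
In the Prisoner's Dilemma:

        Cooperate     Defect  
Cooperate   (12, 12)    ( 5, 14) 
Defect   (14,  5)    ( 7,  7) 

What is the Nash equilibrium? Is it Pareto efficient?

(Defect, Defect) is NE; not Pareto efficient

Work:
Defect dominates Cooperate for both players:
If P2 cooperates: Defect (14) > Cooperate (12)
If P2 defects: Defect (7) > Cooperate (5)
NE: (Defect, Defect) with payoff (7, 7)
But (Cooperate, Cooperate) = (12, 12) Pareto dominates (7, 7)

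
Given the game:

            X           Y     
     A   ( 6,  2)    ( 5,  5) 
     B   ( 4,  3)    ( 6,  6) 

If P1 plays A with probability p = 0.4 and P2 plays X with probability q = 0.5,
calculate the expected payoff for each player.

E[P1] = 5.2, E[P2] = 4.1

Work:
E[P1] = p·q·π₁(A,X) + p·(1-q)·π₁(A,Y) + (1-p)·q·π₁(B,X) + (1-p)·(1-q)·π₁(B,Y)
= 0.4·0.5·6 + 0.4·0.5·5 + 0.6·0.5·4 + 0.6·0.5·6
= 5.2

E[P2] = 4.1 (similar calculation)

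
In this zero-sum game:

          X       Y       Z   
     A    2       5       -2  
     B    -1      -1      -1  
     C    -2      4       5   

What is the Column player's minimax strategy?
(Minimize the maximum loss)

Column should play X, value = 2

Work:
Column player minimizes Row's maximum payoff:
Column X: max payoff to Row = 2
Column Y: max payoff to Row = 5
Column Z: max payoff to Row = 5
Minimum is 2, achieved by column X.
Minimax strategy: X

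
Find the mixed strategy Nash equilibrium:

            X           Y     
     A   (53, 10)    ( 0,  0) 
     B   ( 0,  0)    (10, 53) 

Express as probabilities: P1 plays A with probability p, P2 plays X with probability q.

p = 0.8413, q = 0.1587

Work:
Find probabilities that make opponent indifferent:
P2 chooses q to make P1 indifferent between A and B
P1 chooses p to make P2 indifferent between X and Y
Mixed NE: P1 plays (A: 0.8413, B: 0.1587), P2 plays (X: 0.1587, Y: 0.8413)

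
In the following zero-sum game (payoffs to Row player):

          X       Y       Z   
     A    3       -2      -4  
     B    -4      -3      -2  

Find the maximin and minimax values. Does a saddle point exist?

Maximin = -4, Minimax = -2, Saddle: False

Work:
Row minimums: [-4, -4] → maximin = -4
Column maximums: [3, -2, -2] → minimax = -2
No saddle point (maximin ≠ minimax). Mixed strategy needed.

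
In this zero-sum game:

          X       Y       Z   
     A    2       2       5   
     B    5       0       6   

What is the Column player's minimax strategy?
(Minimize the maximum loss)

Column should play Y, value = 2

Work:
Column player minimizes Row's maximum payoff:
Column X: max payoff to Row = 5
Column Y: max payoff to Row = 2
Column Z: max payoff to Row = 6
Minimum is 2, achieved by column Y.
Minimax strategy: Y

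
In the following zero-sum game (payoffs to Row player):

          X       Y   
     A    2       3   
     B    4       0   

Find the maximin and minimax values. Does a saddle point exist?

Maximin = 2, Minimax = 3, Saddle: False

Work:
Row minimums: [2, 0] → maximin = 2
Column maximums: [4, 3] → minimax = 3
No saddle point (maximin ≠ minimax). Mixed strategy needed.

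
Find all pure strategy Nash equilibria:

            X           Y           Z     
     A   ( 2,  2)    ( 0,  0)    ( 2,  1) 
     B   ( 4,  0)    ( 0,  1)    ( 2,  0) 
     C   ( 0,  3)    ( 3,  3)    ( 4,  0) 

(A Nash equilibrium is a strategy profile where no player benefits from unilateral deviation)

Nash equilibrium: (C, Y)

Work:
Best responses:
  P1 vs X: payoffs [2, 4, 0] → best response B (payoff 4)
  P1 vs Y: payoffs [0, 0, 3] → best response C (payoff 3)
  P1 vs Z: payoffs [2, 2, 4] → best response C (payoff 4)
  P2 vs A: payoffs [2, 0, 1] → best response X (payoff 2)
  P2 vs B: payoffs [0, 1, 0] → best response Y (payoff 1)
  P2 vs C: payoffs [3, 3, 0] → best response X/Y (payoff 3)
Mutual best responses: (C,Y) → Nash equilibria.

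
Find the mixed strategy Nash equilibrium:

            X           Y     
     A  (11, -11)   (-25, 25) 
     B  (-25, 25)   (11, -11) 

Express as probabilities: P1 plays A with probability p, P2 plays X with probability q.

p = 0.5, q = 0.5

Work:
Find probabilities that make opponent indifferent:
P2 chooses q to make P1 indifferent between A and B
P1 chooses p to make P2 indifferent between X and Y
Mixed NE: P1 plays (A: 0.5, B: 0.5), P2 plays (X: 0.5, Y: 0.5)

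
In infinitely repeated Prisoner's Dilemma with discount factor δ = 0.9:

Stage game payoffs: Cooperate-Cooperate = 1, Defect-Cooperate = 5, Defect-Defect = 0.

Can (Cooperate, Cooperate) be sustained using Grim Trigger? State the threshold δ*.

δ* = 0.8; since δ = 0.9 ≥ 0.8, cooperation can be sustained

Work:
For Grim Trigger:
Cooperate forever: 1/(1-δ)
Defect then punished: 5 + 0·δ/(1-δ)
Need: 1/(1-δ) ≥ 5 + 0·δ/(1-δ)
Solving: δ ≥ (T-R)/(T-P) = (5-1)/(5-0) = 0.8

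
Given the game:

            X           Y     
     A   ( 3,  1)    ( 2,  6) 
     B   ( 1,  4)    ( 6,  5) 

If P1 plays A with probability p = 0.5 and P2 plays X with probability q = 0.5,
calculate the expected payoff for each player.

E[P1] = 3.0, E[P2] = 4.0

Work:
E[P1] = p·q·π₁(A,X) + p·(1-q)·π₁(A,Y) + (1-p)·q·π₁(B,X) + (1-p)·(1-q)·π₁(B,Y)
= 0.5·0.5·3 + 0.5·0.5·2 + 0.5·0.5·1 + 0.5·0.5·6
= 3.0

E[P2] = 4.0 (similar calculation)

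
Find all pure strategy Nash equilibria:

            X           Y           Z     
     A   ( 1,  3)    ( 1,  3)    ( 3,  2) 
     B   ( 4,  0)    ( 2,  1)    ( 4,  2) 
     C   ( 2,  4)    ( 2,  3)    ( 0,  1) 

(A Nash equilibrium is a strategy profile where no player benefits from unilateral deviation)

Nash equilibrium: (B, Z)

Work:
Best responses:
  P1 vs X: payoffs [1, 4, 2] → best response B (payoff 4)
  P1 vs Y: payoffs [1, 2, 2] → best response B/C (payoff 2)
  P1 vs Z: payoffs [3, 4, 0] → best response B (payoff 4)
  P2 vs A: payoffs [3, 3, 2] → best response X/Y (payoff 3)
  P2 vs B: payoffs [0, 1, 2] → best response Z (payoff 2)
  P2 vs C: payoffs [4, 3, 1] → best response X (payoff 4)
Mutual best responses: (B,Z) → Nash equilibria.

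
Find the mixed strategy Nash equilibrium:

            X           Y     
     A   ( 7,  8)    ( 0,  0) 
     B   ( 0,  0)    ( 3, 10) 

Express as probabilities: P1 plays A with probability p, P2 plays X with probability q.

p = 0.5556, q = 0.3

Work:
Find probabilities that make opponent indifferent:
P2 chooses q to make P1 indifferent between A and B
P1 chooses p to make P2 indifferent between X and Y
Mixed NE: P1 plays (A: 0.5556, B: 0.4444), P2 plays (X: 0.3, Y: 0.7)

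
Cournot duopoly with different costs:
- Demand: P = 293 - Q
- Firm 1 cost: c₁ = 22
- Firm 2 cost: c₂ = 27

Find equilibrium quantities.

q₁* = 92.0, q₂* = 87.0

Work:
Reaction: q₁ = (293 - 22 - q₂)/2
Reaction: q₂ = (293 - 27 - q₁)/2
Solve simultaneously:
q₁* = (293 - 2×22 + 27)/3 = 92.0
q₂* = (293 - 2×27 + 22)/3 = 87.0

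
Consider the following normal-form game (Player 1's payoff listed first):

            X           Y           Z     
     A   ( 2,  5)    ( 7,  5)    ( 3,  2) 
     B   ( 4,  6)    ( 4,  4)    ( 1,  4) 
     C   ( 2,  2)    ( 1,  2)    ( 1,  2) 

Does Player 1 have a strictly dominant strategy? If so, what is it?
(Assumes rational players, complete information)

No strictly dominant strategy exists for Player 1

Work:
A strategy strictly dominates another if it gives a strictly higher payoff against every opponent action. Compare each pair of P1's strategies column-by-column:
  A vs B: [2 vs 4, 7 vs 4, 3 vs 1] → A does not strictly dominate B (column X: 2 ≤ 4)
  A vs C: [2 vs 2, 7 vs 1, 3 vs 1] → A does not strictly dominate C (column X: 2 ≤ 2)
  B vs A: [4 vs 2, 4 vs 7, 1 vs 3] → B does not strictly dominate A (column Y: 4 ≤ 7)
  B vs C: [4 vs 2, 4 vs 1, 1 vs 1] → B does not strictly dominate C (column Z: 1 ≤ 1)
  C vs A: [2 vs 2, 1 vs 7, 1 vs 3] → C does not strictly dominate A (column X: 2 ≤ 2)
  C vs B: [2 vs 4, 1 vs 4, 1 vs 1] → C does not strictly dominate B (column X: 2 ≤ 4)
No single strategy strictly dominates all others → no strictly dominant strategy.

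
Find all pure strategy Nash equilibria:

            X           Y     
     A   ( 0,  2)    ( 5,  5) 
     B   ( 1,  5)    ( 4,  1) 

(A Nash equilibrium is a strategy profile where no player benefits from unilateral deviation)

Nash equilibrium: (A, Y), (B, X)

Work:
Best responses:
  P1 vs X: payoffs [0, 1] → best response B (payoff 1)
  P1 vs Y: payoffs [5, 4] → best response A (payoff 5)
  P2 vs A: payoffs [2, 5] → best response Y (payoff 5)
  P2 vs B: payoffs [5, 1] → best response X (payoff 5)
Mutual best responses: (A,Y), (B,X) → Nash equilibria.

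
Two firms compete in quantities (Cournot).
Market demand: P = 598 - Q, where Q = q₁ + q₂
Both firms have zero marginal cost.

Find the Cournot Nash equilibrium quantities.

q₁* = q₂* = 199.33; P* = 199.33

Work:
Profit: π_i = P·q_i = (a - q_i - q_j)·q_i
FOC: ∂π_i/∂q_i = a - 2q_i - q_j = 0
Reaction function: q_i = (598 - q_j)/2
Symmetry: q* = 598/3 = 199.33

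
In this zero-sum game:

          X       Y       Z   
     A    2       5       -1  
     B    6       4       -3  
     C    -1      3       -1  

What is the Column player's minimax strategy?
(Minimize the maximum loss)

Column should play Z, value = -1

Work:
Column player minimizes Row's maximum payoff:
Column X: max payoff to Row = 6
Column Y: max payoff to Row = 5
Column Z: max payoff to Row = -1
Minimum is -1, achieved by column Z.
Minimax strategy: Z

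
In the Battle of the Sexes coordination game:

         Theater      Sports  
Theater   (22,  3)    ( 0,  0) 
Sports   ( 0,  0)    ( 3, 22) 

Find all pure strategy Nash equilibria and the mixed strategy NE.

Pure NE: (Theater, Theater) and (Sports, Sports); Mixed NE: p = 0.88, q = 0.12

Work:
Check pure NE:
(Theater, Theater): (22, 3) - no unilateral deviation beneficial
(Sports, Sports): (3, 22) - no unilateral deviation beneficial
Mixed NE: P1 plays Theater with p = 0.88, P2 plays Theater with q = 0.12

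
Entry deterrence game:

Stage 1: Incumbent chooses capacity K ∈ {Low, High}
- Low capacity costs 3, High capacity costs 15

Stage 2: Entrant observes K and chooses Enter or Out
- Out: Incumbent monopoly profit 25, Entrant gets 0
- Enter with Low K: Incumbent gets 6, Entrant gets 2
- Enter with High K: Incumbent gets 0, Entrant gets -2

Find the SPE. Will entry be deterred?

SPE: (High, Enter|Low, Out|High); Entry deterred. Incumbent net profit = 10

Work:
After Low K: Entrant enters (2 > 0)
After High K: Entrant stays out (-2 < 0)
Incumbent: Low → 6−3=3, High → 25−15=10
Incumbent chooses High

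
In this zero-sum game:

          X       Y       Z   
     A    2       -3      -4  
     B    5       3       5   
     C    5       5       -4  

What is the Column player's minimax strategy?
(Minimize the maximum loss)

Column should play X or Y or Z (all achieve the minimum), value = 5

Work:
Column player minimizes Row's maximum payoff:
Column X: max payoff to Row = 5
Column Y: max payoff to Row = 5
Column Z: max payoff to Row = 5
Minimum is 5, achieved by columns X, Y, Z (tied).
Each of X or Y or Z is a minimax strategy.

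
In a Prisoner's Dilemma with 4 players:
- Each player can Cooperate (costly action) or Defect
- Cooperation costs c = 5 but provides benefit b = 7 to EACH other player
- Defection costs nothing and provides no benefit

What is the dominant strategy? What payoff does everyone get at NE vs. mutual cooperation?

Dominant: Defect; NE payoff = 0; Coop payoff = 16

Work:
Defect dominates (saves cost c = 5, benefit to others is external)
NE: All defect → everyone gets 0
If all cooperate: each receives (3)×7 - 5 = 16
Social dilemma: 16 > 0 but NE gives 0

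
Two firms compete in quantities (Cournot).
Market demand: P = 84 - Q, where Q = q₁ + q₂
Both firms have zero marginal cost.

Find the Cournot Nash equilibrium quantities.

q₁* = q₂* = 28.0; P* = 28.0

Work:
Profit: π_i = P·q_i = (a - q_i - q_j)·q_i
FOC: ∂π_i/∂q_i = a - 2q_i - q_j = 0
Reaction function: q_i = (84 - q_j)/2
Symmetry: q* = 84/3 = 28.0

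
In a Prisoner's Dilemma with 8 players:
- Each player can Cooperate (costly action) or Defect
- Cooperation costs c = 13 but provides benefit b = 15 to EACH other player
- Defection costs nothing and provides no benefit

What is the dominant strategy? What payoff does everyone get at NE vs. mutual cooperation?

Dominant: Defect; NE payoff = 0; Coop payoff = 92

Work:
Defect dominates (saves cost c = 13, benefit to others is external)
NE: All defect → everyone gets 0
If all cooperate: each receives (7)×15 - 13 = 92
Social dilemma: 92 > 0 but NE gives 0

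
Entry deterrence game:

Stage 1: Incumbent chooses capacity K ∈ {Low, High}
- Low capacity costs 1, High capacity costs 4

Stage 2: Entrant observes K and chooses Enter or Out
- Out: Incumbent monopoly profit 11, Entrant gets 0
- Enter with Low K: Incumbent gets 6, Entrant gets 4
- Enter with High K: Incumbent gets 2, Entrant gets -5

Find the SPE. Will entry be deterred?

SPE: (High, Enter|Low, Out|High); Entry deterred. Incumbent net profit = 7

Work:
After Low K: Entrant enters (4 > 0)
After High K: Entrant stays out (-5 < 0)
Incumbent: Low → 6−1=5, High → 11−4=7
Incumbent chooses High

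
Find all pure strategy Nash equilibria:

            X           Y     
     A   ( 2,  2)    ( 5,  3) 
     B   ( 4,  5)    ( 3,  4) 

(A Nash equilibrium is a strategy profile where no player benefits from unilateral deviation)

Nash equilibrium: (A, Y), (B, X)

Work:
Best responses:
  P1 vs X: payoffs [2, 4] → best response B (payoff 4)
  P1 vs Y: payoffs [5, 3] → best response A (payoff 5)
  P2 vs A: payoffs [2, 3] → best response Y (payoff 3)
  P2 vs B: payoffs [5, 4] → best response X (payoff 5)
Mutual best responses: (A,Y), (B,X) → Nash equilibria.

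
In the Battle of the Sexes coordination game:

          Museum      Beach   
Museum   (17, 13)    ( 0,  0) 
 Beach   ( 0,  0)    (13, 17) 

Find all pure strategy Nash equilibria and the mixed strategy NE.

Pure NE: (Museum, Museum) and (Beach, Beach); Mixed NE: p = 0.5667, q = 0.4333

Work:
Check pure NE:
(Museum, Museum): (17, 13) - no unilateral deviation beneficial
(Beach, Beach): (13, 17) - no unilateral deviation beneficial
Mixed NE: P1 plays Museum with p = 0.5667, P2 plays Museum with q = 0.4333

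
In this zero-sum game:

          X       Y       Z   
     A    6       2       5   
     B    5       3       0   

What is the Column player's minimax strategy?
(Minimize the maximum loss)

Column should play Y, value = 3

Work:
Column player minimizes Row's maximum payoff:
Column X: max payoff to Row = 6
Column Y: max payoff to Row = 3
Column Z: max payoff to Row = 5
Minimum is 3, achieved by column Y.
Minimax strategy: Y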